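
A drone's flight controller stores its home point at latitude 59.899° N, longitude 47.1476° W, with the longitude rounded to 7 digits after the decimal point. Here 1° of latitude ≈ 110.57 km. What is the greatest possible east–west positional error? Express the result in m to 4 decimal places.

0.0028 m

Rounding to 7 decimal places leaves the longitude within ±5e-08° of the true value.
At latitude 59.899° a degree of longitude spans 110570 m × cos 59.899° = 110570 × 0.5015 ≈ 55453.7 m.
East–west error: 5e-08° × 55453.7 m/° ≈ 0.00277269 m.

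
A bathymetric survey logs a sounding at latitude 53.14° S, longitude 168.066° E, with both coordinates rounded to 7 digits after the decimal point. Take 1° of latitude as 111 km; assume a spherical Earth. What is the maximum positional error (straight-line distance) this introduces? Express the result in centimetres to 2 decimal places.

0.65 centimetres

Rounding to 7 decimal places leaves each coordinate within ±5e-08° of the true value.
North–south component: 5e-08° × 111000 = 0.00555 m.
East–west component at 53.14°: 5e-08° × 111000 × cos 53.14° ≈ 5e-08 × 66584.7 ≈ 0.00332923 m.
Worst case both components are at the extreme and orthogonal: √(0.00555² + 0.00332923²) ≈ 0.00647196 m.
That is 0.00647196 m = 0.6472 cm.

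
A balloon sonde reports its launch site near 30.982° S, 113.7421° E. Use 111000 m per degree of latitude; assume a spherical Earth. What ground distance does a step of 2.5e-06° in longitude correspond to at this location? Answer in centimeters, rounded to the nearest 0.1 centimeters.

At 30.982° a degree of longitude is 111000 × cos 30.982° ≈ 95163.5 m, so 2.5e-06° corresponds to 0.237909 m.
That is 0.237909 m = 23.791 cm.

23.8 centimeters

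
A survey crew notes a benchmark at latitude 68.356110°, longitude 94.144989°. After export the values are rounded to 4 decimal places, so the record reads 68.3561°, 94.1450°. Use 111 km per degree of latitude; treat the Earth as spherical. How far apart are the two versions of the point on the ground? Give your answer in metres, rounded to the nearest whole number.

1 metres

The latitude changed by +0.000010° and the longitude by -0.000011°.
North–south shift: 0.000010 × 111000 = 1.11 m.
E–W at 68.3561°: -0.000011° × 111000 × cos 68.3561° = -0.000011 × 111000 × 0.3688 ≈ -0.45035 m.
Distance: √(1.11² + 0.45035²) ≈ 1.19788 m.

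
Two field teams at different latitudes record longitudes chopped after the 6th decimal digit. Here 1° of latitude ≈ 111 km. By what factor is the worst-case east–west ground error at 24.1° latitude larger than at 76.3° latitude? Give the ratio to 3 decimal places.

3.854

Truncating at 6 decimal places can drop up to a full unit in the last place, so the longitude may be off by as much as 1e-06°.
At 24.1°: 1e-06° × 111000 × cos 24.1° = 1e-06 × 111000 × 0.9128 ≈ 0.10132 m.
At 76.3°: 1e-06° × 111000 × cos 76.3° = 1e-06 × 111000 × 0.2368 ≈ 0.026289 m.
Ratio: 0.10132 / 0.026289 = cos 24.1° / cos 76.3° ≈ 3.8543.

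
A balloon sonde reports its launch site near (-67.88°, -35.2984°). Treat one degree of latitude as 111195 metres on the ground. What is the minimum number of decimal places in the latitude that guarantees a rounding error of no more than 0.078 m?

One degree of latitude covers 111195 m.
Rounding to N decimal places gives at most 0.5 × 10⁻ᴺ degrees of error, i.e. 0.5 × 10⁻ᴺ × 111195 m.
Need 0.5 × 111195 × 10⁻ᴺ ≤ 0.078 → 10⁻ᴺ ≤ 1.403e-06, so N ≥ 5.85.
So 6 decimal places suffice (0.0556 m); 5 would allow up to 0.556 m.

6 decimal places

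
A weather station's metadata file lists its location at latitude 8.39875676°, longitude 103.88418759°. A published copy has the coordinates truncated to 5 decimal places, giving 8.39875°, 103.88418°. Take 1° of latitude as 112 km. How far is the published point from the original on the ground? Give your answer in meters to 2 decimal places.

1.13 meters

The latitude changed by +0.00000676° and the longitude by +0.00000759°.
N–S: 0.00000676° × 112000 m/° = 0.75712 m.
E–W at 8.39875°: 0.00000759° × 112000 × cos 8.39875° = 0.00000759 × 112000 × 0.9893 ≈ 0.840963 m.
Distance: √(0.75712² + 0.840963²) ≈ 1.13157 m.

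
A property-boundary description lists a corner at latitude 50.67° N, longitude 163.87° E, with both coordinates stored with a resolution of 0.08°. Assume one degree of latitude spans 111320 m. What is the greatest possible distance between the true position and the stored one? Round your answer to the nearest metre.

With a 0.08° grid the true value lies within half a step, ±0.08°/2 = ±0.04°, of the stored one.
N–S: 0.04° × 111320 m/° = 4452.8 m.
Longitude error → 0.04 × 111320 × cos 50.67° = 0.04 × 111320 × 0.6338 ≈ 2822.12 m.
Worst case both components are at the extreme and orthogonal: √(4452.8² + 2822.12²) ≈ 5271.79 m.

5272 metres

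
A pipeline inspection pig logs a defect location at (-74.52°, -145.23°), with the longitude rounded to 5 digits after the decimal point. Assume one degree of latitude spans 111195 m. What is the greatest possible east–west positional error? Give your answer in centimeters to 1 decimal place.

Rounding to 5 decimal places leaves the longitude within ±5e-06° of the true value.
At latitude 74.52° a degree of longitude spans 111195 m × cos 74.52° = 111195 × 0.2669 ≈ 29678.2 m.
So at most 5e-06° × 29678.2 ≈ 0.148391 m east–west.
That is 0.148391 m = 14.839 cm.

14.8 centimeters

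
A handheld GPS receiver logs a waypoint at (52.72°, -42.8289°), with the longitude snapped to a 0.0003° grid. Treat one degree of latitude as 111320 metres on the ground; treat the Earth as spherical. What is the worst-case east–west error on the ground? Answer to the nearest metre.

10 metres

With a 0.0003° grid the true value lies within half a step, ±0.0003°/2 = ±0.00015°, of the stored one.
One degree of longitude at 52.72° is 111320 × cos 52.72° ≈ 111320 × 0.6057 = 67427.7 m.
East–west error: 0.00015° × 67427.7 m/° ≈ 10.1142 m.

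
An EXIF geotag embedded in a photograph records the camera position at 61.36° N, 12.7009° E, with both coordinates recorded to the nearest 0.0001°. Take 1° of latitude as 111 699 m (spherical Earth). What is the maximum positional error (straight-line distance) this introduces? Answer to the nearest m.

Rounding to 4 decimal places leaves each coordinate within ±5e-05° of the true value.
North–south component: 5e-05° × 111699 = 5.58495 m.
E–W at 61.36°: 5e-05° × 111699 × cos 61.36° = 5e-05 × 111699 × 0.4793 ≈ 2.67689 m.
The two errors are perpendicular, so the maximum displacement is √(5.58495² + 2.67689²) ≈ 6.19334 m.

6 m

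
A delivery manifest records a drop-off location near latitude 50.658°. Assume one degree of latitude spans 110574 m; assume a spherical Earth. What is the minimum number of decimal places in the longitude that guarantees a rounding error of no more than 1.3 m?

At 50.658° one degree of longitude covers 110574 × cos 50.658° ≈ 110574 × 0.6339 ≈ 70098.2 m.
Rounding to N decimal places gives at most 0.5 × 10⁻ᴺ degrees of error, i.e. 0.5 × 10⁻ᴺ × 70098.2 m.
Setting 35049.1 × 10⁻ᴺ ≤ 1.3 gives 10ᴺ ≥ 2.696e+04, i.e. N ≥ 4.43.
At 4 places the error can reach 3.5 m, but 5 places keeps it to 0.35 m.

5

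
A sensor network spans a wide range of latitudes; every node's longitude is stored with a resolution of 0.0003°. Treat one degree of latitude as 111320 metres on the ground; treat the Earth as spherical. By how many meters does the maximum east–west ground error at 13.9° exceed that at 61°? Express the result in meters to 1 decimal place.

With a 0.0003° grid the true value lies within half a step, ±0.0003°/2 = ±0.00015°, of the stored one.
Error at 13.9° = 0.00015° × 111320 × cos 13.9° ≈ 16.698 × 0.9707 = 16.209 m.
At 61°: 0.00015° × 111320 × cos 61° = 0.00015 × 111320 × 0.4848 ≈ 8.0954 m.
Difference: 16.209 − 8.0954 = 8.1137 m.

8.1 meters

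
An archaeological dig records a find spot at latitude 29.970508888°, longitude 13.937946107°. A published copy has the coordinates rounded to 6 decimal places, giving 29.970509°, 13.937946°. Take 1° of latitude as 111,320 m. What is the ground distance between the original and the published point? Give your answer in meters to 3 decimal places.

The latitude changed by -0.000000112° and the longitude by +0.000000107°.
North–south shift: -0.000000112 × 111320 = -0.0124678 m.
E–W at 29.9705°: 0.000000107° × 111320 × cos 29.9705° = 0.000000107 × 111320 × 0.8663 ≈ 0.0103185 m.
Hypotenuse of the two orthogonal shifts: √(0.0124678² + 0.0103185²) = 0.0161839 m.

0.016 meters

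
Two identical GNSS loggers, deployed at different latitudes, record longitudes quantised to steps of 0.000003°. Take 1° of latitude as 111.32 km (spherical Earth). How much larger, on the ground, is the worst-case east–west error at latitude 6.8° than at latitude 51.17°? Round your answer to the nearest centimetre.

6 centimetres

With a 0.000003° grid the true value lies within half a step, ±0.000003°/2 = ±1.5e-06°, of the stored one.
At 6.8°: 1.5e-06° × 111320 × cos 6.8° = 1.5e-06 × 111320 × 0.9930 ≈ 0.16581 m.
Error at 51.17° = 1.5e-06° × 111320 × cos 51.17° ≈ 0.16698 × 0.6270 = 0.1047 m.
So the lower-latitude error exceeds the higher by 0.16581 − 0.1047 = 0.061107 m.
That is 0.061107 m = 6.1107 cm.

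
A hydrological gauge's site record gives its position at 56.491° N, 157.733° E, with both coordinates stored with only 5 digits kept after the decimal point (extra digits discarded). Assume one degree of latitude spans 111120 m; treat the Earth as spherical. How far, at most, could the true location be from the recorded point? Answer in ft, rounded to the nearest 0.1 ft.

Truncating at 5 decimal places can drop up to a full unit in the last place, so each coordinate may be off by as much as 1e-05°.
N–S: 1e-05° × 111120 m/° = 1.1112 m.
Longitude error → 1e-05 × 111120 × cos 56.491° = 1e-05 × 111120 × 0.5521 ≈ 0.613458 m.
The two errors are perpendicular, so the maximum displacement is √(1.1112² + 0.613458²) ≈ 1.26929 m.
Converting: 1.26929 m × 3.2808 ft/m ≈ 4.1643 ft.

4.2 ft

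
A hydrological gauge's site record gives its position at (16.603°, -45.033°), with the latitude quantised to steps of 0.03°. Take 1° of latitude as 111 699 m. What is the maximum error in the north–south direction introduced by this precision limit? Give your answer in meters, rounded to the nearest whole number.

1675 meters

With a 0.03° grid the true value lies within half a step, ±0.03°/2 = ±0.015°, of the stored one.
North–south distance: 0.015° × 111699 m/° = 1675.48 m.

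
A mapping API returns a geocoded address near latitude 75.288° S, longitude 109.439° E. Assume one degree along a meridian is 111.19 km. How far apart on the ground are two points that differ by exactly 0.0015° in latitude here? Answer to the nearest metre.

0.0015° × 111190 m/° = 166.785 m.

167 metres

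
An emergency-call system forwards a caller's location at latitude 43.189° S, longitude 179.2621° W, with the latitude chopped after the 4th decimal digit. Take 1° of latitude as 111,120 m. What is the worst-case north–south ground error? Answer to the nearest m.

Truncating at 4 decimal places can drop up to a full unit in the last place, so the latitude may be off by as much as 0.0001°.
North–south distance: 0.0001° × 111120 m/° = 11.112 m.

11 m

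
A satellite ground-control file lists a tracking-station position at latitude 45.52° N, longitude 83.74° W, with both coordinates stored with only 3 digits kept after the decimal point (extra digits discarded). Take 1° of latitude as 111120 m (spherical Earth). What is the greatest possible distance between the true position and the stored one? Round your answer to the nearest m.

136 m

Truncating at 3 decimal places can drop up to a full unit in the last place, so each coordinate may be off by as much as 0.001°.
Latitude error → 0.001 × 111120 = 111.12 m along the meridian.
E–W at 45.52°: 0.001° × 111120 × cos 45.52° = 0.001 × 111120 × 0.7007 ≈ 77.8574 m.
Combining orthogonally: (111.12² + 77.8574²)^½ ≈ 135.681 m.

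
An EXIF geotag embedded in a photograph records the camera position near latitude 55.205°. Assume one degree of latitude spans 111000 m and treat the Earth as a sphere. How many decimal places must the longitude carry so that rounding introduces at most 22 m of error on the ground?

At 55.205° one degree of longitude covers 111000 × cos 55.205° ≈ 111000 × 0.5706 ≈ 63341.3 m.
Rounding to N decimal places gives at most 0.5 × 10⁻ᴺ degrees of error, i.e. 0.5 × 10⁻ᴺ × 63341.3 m.
Setting 31670.6 × 10⁻ᴺ ≤ 22 gives 10ᴺ ≥ 1440, i.e. N ≥ 3.16.
At 3 places the error can reach 31.7 m, but 4 places keeps it to 3.17 m.

4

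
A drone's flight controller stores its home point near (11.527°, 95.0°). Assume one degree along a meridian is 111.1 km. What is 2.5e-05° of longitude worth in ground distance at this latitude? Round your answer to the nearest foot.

9 feet

One degree of longitude here spans 111100 × cos 11.527° = 111100 × 0.9798 ≈ 108859 m; 2.5e-05° of that is 2.72148 m.
Converting: 2.72148 m × 3.2808 ft/m ≈ 8.9287 ft.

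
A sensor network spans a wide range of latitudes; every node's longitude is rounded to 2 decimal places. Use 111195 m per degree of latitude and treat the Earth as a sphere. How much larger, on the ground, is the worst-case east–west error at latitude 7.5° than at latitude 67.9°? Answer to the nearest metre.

342 metres

Rounding to 2 decimal places leaves the longitude within ±0.005° of the true value.
At 7.5°: 0.005° × 111195 × cos 7.5° = 0.005 × 111195 × 0.9914 ≈ 551.22 m.
At 67.9°: 0.005° × 111195 × cos 67.9° = 0.005 × 111195 × 0.3762 ≈ 209.17 m.
Difference: 551.22 − 209.17 = 342.05 m.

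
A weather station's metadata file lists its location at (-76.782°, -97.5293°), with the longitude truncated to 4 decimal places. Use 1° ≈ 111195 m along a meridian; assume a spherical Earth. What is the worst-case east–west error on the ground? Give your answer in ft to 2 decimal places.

8.34 ft

Truncating at 4 decimal places can drop up to a full unit in the last place, so the longitude may be off by as much as 0.0001°.
At latitude 76.782° a degree of longitude spans 111195 m × cos 76.782° = 111195 × 0.2287 ≈ 25425.5 m.
So at most 0.0001° × 25425.5 ≈ 2.54255 m east–west.
In feet: 2.54255 m ÷ 0.3048 ≈ 8.3417 ft.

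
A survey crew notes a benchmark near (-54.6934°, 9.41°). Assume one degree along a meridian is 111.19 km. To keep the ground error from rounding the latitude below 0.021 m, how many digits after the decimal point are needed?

7

One degree of latitude covers 111190 m.
With N decimal places the half-ulp bound is 0.5·10⁻ᴺ°, or 0.5·10⁻ᴺ × 111190 m on the ground.
Need 0.5 × 111190 × 10⁻ᴺ ≤ 0.021 → 10⁻ᴺ ≤ 3.777e-07, so N ≥ 6.42.
At 6 places the error can reach 0.0556 m, but 7 places keeps it to 0.00556 m.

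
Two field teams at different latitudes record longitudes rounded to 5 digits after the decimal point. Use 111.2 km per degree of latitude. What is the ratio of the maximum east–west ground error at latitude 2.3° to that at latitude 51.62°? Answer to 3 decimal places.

1.609

Rounding to 5 decimal places leaves the longitude within ±5e-06° of the true value.
Error at 2.3° = 5e-06° × 111200 × cos 2.3° ≈ 0.556 × 0.9992 = 0.55555 m.
At 51.62°: 5e-06° × 111200 × cos 51.62° = 5e-06 × 111200 × 0.6209 ≈ 0.34521 m.
The ratio reduces to cos 2.3° / cos 51.62° = 0.9992/0.6209 ≈ 1.6093.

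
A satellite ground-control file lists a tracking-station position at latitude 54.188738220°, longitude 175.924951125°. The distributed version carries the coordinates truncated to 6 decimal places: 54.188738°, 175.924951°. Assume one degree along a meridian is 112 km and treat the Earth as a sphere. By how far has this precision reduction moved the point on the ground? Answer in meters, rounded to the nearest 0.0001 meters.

The latitude changed by +0.000000220° and the longitude by +0.000000125°.
N–S: 0.000000220° × 112000 m/° = 0.02464 m.
East–west at this latitude: 0.000000125° × 112000 × cos 54.1887° ≈ 0.000000125 × 65533.1 = 0.00819164 m.
Combined displacement = (0.02464² + 0.00819164²)^½ ≈ 0.025966 m.

0.0260 meters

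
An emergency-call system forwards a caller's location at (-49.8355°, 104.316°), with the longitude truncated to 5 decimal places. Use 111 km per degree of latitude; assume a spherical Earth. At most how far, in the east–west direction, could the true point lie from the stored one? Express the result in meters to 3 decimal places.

0.716 meters

Truncating at 5 decimal places can drop up to a full unit in the last place, so the longitude may be off by as much as 1e-05°.
Parallels shrink by cos φ, so at 49.8355° a degree of longitude is 111000 × 0.6450 ≈ 71593.3 m.
So at most 1e-05° × 71593.3 ≈ 0.715933 m east–west.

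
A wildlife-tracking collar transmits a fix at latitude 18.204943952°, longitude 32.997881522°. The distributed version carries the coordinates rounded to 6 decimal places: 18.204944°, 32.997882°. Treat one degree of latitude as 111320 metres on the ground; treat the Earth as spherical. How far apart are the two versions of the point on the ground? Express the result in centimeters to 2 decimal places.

5.08 centimeters

The latitude changed by -0.000000048° and the longitude by -0.000000478°.
North–south shift: -0.000000048 × 111320 = -0.00534336 m.
E–W at 18.2049°: -0.000000478° × 111320 × cos 18.2049° = -0.000000478 × 111320 × 0.9499 ≈ -0.0505475 m.
Distance: √(0.00534336² + 0.0505475²) ≈ 0.0508291 m.
That is 0.0508291 m = 5.0829 cm.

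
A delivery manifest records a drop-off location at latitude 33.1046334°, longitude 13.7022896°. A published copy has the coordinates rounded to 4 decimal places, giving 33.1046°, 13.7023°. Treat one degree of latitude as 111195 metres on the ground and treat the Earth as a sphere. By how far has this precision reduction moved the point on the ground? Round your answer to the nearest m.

4 m

The latitude changed by +0.0000334° and the longitude by -0.0000104°.
N–S: 0.0000334° × 111195 m/° = 3.71391 m.
East–west at this latitude: -0.0000104° × 111195 × cos 33.1046° ≈ -0.0000104 × 93145.3 = -0.968711 m.
Hypotenuse of the two orthogonal shifts: √(3.71391² + 0.968711²) = 3.83817 m.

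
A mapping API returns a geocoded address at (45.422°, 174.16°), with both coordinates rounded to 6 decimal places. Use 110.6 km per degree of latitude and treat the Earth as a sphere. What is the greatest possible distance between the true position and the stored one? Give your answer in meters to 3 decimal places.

Rounding to 6 decimal places leaves each coordinate within ±5e-07° of the true value.
N–S: 5e-07° × 110600 m/° = 0.0553 m.
Longitude error → 5e-07 × 110600 × cos 45.422° = 5e-07 × 110600 × 0.7019 ≈ 0.0388139 m.
Worst case both components are at the extreme and orthogonal: √(0.0553² + 0.0388139²) ≈ 0.0675619 m.

0.068 meters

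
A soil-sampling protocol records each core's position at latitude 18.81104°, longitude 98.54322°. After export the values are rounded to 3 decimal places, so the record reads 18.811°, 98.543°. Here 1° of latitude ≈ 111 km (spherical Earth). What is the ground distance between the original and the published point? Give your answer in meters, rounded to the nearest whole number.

24 meters

Δlat = 18.81104 − 18.811 = +0.00004°; Δlon = 98.54322 − 98.543 = +0.00022°.
N–S: 0.00004° × 111000 m/° = 4.44 m.
East–west at this latitude: 0.00022° × 111000 × cos 18.811° ≈ 0.00022 × 105071 = 23.1157 m.
Distance: √(4.44² + 23.1157²) ≈ 23.5382 m.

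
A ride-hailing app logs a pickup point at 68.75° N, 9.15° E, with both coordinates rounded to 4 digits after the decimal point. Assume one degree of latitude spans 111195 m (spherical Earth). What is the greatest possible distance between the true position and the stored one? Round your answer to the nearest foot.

19 feet

Rounding to 4 decimal places leaves each coordinate within ±5e-05° of the true value.
Latitude error → 5e-05 × 111195 = 5.55975 m along the meridian.
E–W at 68.75°: 5e-05° × 111195 × cos 68.75° = 5e-05 × 111195 × 0.3624 ≈ 2.01506 m.
Worst case both components are at the extreme and orthogonal: √(5.55975² + 2.01506²) ≈ 5.91365 m.
Converting: 5.91365 m × 3.2808 ft/m ≈ 19.402 ft.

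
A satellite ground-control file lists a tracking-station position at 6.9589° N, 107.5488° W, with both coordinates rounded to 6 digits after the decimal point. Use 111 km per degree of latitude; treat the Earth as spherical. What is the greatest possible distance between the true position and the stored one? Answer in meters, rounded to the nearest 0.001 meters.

Rounding to 6 decimal places leaves each coordinate within ±5e-07° of the true value.
N–S: 5e-07° × 111000 m/° = 0.0555 m.
E–W at 6.9589°: 5e-07° × 111000 × cos 6.9589° = 5e-07 × 111000 × 0.9926 ≈ 0.0550911 m.
Worst case both components are at the extreme and orthogonal: √(0.0555² + 0.0550911²) ≈ 0.0782003 m.

0.078 meters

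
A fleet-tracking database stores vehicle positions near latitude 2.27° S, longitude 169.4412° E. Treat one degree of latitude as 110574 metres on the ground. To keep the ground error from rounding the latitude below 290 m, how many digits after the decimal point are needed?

One degree of latitude covers 110574 m.
Rounding to N decimal places gives at most 0.5 × 10⁻ᴺ degrees of error, i.e. 0.5 × 10⁻ᴺ × 110574 m.
Need 0.5 × 110574 × 10⁻ᴺ ≤ 290 → 10⁻ᴺ ≤ 5.245e-03, so N ≥ 2.28.
At 2 places the error can reach 553 m, but 3 places keeps it to 55.3 m.

3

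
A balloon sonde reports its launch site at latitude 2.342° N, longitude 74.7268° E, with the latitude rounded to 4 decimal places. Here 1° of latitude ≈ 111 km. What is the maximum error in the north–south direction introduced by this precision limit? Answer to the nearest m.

Rounding to 4 decimal places leaves the latitude within ±5e-05° of the true value.
So the N–S error is at most 5e-05 × 111000 = 5.55 m.

6 m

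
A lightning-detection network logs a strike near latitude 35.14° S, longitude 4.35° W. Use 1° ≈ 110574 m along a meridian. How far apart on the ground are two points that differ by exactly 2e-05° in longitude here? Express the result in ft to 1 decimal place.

One degree of longitude here spans 110574 × cos 35.14° = 110574 × 0.8177 ≈ 90421.7 m; 2e-05° of that is 1.80843 m.
In feet: 1.80843 m ÷ 0.3048 ≈ 5.9332 ft.

5.9 ft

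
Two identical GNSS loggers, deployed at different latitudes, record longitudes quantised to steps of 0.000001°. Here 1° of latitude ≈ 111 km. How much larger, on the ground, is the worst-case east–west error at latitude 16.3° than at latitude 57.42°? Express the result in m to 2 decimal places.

0.02 m

With a 0.000001° grid the true value lies within half a step, ±0.000001°/2 = ±5e-07°, of the stored one.
Error at 16.3° = 5e-07° × 111000 × cos 16.3° ≈ 0.0555 × 0.9598 = 0.053269 m.
At 57.42°: 5e-07° × 111000 × cos 57.42° = 5e-07 × 111000 × 0.5385 ≈ 0.029885 m.
Difference: 0.053269 − 0.029885 = 0.023384 m.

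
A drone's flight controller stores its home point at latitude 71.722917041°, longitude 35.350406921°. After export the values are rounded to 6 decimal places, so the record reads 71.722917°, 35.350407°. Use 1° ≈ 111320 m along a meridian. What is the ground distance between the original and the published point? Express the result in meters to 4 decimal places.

0.0053 meters

Δlat = 71.722917041 − 71.722917 = +0.000000041°; Δlon = 35.350406921 − 35.350407 = -0.000000079°.
N–S: 0.000000041° × 111320 m/° = 0.00456412 m.
East–west at this latitude: -0.000000079° × 111320 × cos 71.7229° ≈ -0.000000079 × 34911.4 = -0.002758 m.
Distance: √(0.00456412² + 0.002758²) ≈ 0.00533271 m.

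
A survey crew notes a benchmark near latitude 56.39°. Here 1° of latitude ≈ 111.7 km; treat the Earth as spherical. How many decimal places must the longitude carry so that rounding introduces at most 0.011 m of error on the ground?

At 56.39° one degree of longitude covers 111700 × cos 56.39° ≈ 111700 × 0.5535 ≈ 61830.1 m.
With N decimal places the half-ulp bound is 0.5·10⁻ᴺ°, or 0.5·10⁻ᴺ × 61830.1 m on the ground.
Need 0.5 × 61830.1 × 10⁻ᴺ ≤ 0.011 → 10⁻ᴺ ≤ 3.558e-07, so N ≥ 6.45.
So 7 decimal places suffice (0.00309 m); 6 would allow up to 0.0309 m.

7 decimal places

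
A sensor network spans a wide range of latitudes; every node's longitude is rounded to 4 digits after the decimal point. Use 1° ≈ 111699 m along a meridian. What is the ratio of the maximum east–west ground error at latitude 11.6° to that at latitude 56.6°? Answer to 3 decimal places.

1.779

Rounding to 4 decimal places leaves the longitude within ±5e-05° of the true value.
Error at 11.6° = 5e-05° × 111699 × cos 11.6° ≈ 5.585 × 0.9796 = 5.4709 m.
At 56.6°: 5e-05° × 111699 × cos 56.6° = 5e-05 × 111699 × 0.5505 ≈ 3.0744 m.
The ratio reduces to cos 11.6° / cos 56.6° = 0.9796/0.5505 ≈ 1.7795.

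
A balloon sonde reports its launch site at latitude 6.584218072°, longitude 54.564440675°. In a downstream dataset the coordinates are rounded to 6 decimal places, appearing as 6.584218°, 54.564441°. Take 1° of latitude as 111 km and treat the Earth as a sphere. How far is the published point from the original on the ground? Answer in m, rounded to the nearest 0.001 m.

The latitude changed by +0.000000072° and the longitude by -0.000000325°.
North–south shift: 0.000000072 × 111000 = 0.007992 m.
E–W at 6.58422°: -0.000000325° × 111000 × cos 6.58422° = -0.000000325 × 111000 × 0.9934 ≈ -0.0358371 m.
Distance: √(0.007992² + 0.0358371²) ≈ 0.0367174 m.

0.037 m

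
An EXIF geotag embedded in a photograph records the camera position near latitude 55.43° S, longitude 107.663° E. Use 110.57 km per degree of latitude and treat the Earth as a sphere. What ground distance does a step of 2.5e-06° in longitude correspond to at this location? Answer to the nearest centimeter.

2.5e-06° of longitude at 55.43° is 2.5e-06 × 110570 × cos 55.43° ≈ 2.5e-06 × 62738.8 = 0.156847 m.
That is 0.156847 m = 15.685 cm.

16 centimeters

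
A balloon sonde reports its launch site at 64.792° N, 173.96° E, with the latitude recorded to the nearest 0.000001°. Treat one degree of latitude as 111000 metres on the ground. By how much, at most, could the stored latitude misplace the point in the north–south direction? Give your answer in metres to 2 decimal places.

Rounding to 6 decimal places leaves the latitude within ±5e-07° of the true value.
North–south distance: 5e-07° × 111000 m/° = 0.0555 m.

0.06 metres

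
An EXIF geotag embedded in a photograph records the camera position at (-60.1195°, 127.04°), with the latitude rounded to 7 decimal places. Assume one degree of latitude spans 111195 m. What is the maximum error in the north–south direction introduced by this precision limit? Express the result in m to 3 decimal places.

0.006 m

Rounding to 7 decimal places leaves the latitude within ±5e-08° of the true value.
Along the meridian that is 5e-08° × 111195 m/° = 0.00555975 m.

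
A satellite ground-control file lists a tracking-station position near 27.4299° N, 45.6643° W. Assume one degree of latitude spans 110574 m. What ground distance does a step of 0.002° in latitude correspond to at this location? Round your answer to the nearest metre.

0.002° × 110574 m/° = 221.148 m.

221 metres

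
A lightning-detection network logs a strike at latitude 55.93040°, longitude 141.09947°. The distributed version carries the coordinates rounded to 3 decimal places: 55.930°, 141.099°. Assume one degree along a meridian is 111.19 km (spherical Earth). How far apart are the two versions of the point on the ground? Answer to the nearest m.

The latitude changed by +0.00040° and the longitude by +0.00047°.
North–south shift: 0.00040 × 111190 = 44.476 m.
East–west at this latitude: 0.00047° × 111190 × cos 55.93° ≈ 0.00047 × 62289.2 = 29.2759 m.
Combined displacement = (44.476² + 29.2759²)^½ ≈ 53.2466 m.

53 m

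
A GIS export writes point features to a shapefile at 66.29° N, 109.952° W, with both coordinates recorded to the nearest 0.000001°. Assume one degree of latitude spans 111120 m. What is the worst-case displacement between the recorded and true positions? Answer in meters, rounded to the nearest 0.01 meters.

Rounding to 6 decimal places leaves each coordinate within ±5e-07° of the true value.
North–south component: 5e-07° × 111120 = 0.05556 m.
East–west component at 66.29°: 5e-07° × 111120 × cos 66.29° ≈ 5e-07 × 44682.2 ≈ 0.0223411 m.
The two errors are perpendicular, so the maximum displacement is √(0.05556² + 0.0223411²) ≈ 0.0598835 m.

0.06 meters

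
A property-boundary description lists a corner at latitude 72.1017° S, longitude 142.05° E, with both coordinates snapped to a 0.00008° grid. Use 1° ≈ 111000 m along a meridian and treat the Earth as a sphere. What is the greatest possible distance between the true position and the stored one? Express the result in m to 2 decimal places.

4.64 m

With a 0.00008° grid the true value lies within half a step, ±0.00008°/2 = ±4e-05°, of the stored one.
Latitude error → 4e-05 × 111000 = 4.44 m along the meridian.
E–W at 72.1017°: 4e-05° × 111000 × cos 72.1017° = 4e-05 × 111000 × 0.3073 ≈ 1.36454 m.
Worst case both components are at the extreme and orthogonal: √(4.44² + 1.36454²) ≈ 4.64495 m.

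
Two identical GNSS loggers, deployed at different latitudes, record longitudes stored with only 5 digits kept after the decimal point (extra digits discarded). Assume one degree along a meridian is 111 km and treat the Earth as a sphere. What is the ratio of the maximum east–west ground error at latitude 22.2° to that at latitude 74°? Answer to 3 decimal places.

Truncating at 5 decimal places can drop up to a full unit in the last place, so the longitude may be off by as much as 1e-05°.
At 22.2°: 1e-05° × 111000 × cos 22.2° = 1e-05 × 111000 × 0.9259 ≈ 1.0277 m.
Error at 74° = 1e-05° × 111000 × cos 74° ≈ 1.11 × 0.2756 = 0.30596 m.
Ratio: 1.0277 / 0.30596 = cos 22.2° / cos 74° ≈ 3.3590.

3.359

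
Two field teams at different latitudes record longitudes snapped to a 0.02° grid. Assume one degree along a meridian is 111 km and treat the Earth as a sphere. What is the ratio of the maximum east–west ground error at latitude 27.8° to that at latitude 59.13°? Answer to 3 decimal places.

1.724

With a 0.02° grid the true value lies within half a step, ±0.02°/2 = ±0.01°, of the stored one.
At 27.8°: 0.01° × 111000 × cos 27.8° = 0.01 × 111000 × 0.8846 ≈ 981.88 m.
At 59.13°: 0.01° × 111000 × cos 59.13° = 0.01 × 111000 × 0.5131 ≈ 569.53 m.
The ratio reduces to cos 27.8° / cos 59.13° = 0.8846/0.5131 ≈ 1.7240.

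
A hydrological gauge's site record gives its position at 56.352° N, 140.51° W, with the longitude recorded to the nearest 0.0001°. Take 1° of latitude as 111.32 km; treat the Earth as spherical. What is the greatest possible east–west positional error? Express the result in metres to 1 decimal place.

Rounding to 4 decimal places leaves the longitude within ±5e-05° of the true value.
Parallels shrink by cos φ, so at 56.352° a degree of longitude is 111320 × 0.5541 ≈ 61681.2 m.
East–west error: 5e-05° × 61681.2 m/° ≈ 3.08406 m.

3.1 metres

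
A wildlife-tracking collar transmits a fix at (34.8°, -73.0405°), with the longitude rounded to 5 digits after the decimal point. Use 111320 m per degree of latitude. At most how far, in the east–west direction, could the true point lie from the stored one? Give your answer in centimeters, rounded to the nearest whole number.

Rounding to 5 decimal places leaves the longitude within ±5e-06° of the true value.
One degree of longitude at 34.8° is 111320 × cos 34.8° ≈ 111320 × 0.8211 = 91410.3 m.
East–west error: 5e-06° × 91410.3 m/° ≈ 0.457052 m.
That is 0.457052 m = 45.705 cm.

46 centimeters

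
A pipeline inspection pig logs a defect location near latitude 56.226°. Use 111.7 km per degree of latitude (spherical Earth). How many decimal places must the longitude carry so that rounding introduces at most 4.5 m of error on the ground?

At 56.226° one degree of longitude covers 111700 × cos 56.226° ≈ 111700 × 0.5559 ≈ 62096.1 m.
N decimal places → at most half a unit in the last place, 0.5 × 10⁻ᴺ° = 62096.1/2 × 10⁻ᴺ m.
Setting 31048 × 10⁻ᴺ ≤ 4.5 gives 10ᴺ ≥ 6900, i.e. N ≥ 3.84.
At 3 places the error can reach 31 m, but 4 places keeps it to 3.1 m.

4 decimal places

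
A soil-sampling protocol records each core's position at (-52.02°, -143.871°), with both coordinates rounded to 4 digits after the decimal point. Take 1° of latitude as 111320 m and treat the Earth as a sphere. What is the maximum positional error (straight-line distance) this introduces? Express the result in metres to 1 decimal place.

Rounding to 4 decimal places leaves each coordinate within ±5e-05° of the true value.
N–S: 5e-05° × 111320 m/° = 5.566 m.
East–west component at 52.02°: 5e-05° × 111320 × cos 52.02° ≈ 5e-05 × 68504.8 ≈ 3.42524 m.
The two errors are perpendicular, so the maximum displacement is √(5.566² + 3.42524²) ≈ 6.53549 m.

6.5 metres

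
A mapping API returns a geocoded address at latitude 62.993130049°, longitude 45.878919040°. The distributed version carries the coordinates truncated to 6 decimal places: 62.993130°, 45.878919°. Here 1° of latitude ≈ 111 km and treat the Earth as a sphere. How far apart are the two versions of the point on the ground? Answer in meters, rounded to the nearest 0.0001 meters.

0.0058 meters

Δlat = 62.993130049 − 62.993130 = +0.000000049°; Δlon = 45.878919040 − 45.878919 = +0.000000040°.
North–south shift: 0.000000049 × 111000 = 0.005439 m.
East–west at this latitude: 0.000000040° × 111000 × cos 62.9931° ≈ 0.000000040 × 50404.8 = 0.00201619 m.
Combined displacement = (0.005439² + 0.00201619²)^½ ≈ 0.00580067 m.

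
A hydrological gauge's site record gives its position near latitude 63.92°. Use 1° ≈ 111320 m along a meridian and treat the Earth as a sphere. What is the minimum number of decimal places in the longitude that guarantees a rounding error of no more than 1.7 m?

5

At 63.92° one degree of longitude covers 111320 × cos 63.92° ≈ 111320 × 0.4396 ≈ 48939.1 m.
N decimal places → at most half a unit in the last place, 0.5 × 10⁻ᴺ° = 48939.1/2 × 10⁻ᴺ m.
Need 0.5 × 48939.1 × 10⁻ᴺ ≤ 1.7 → 10⁻ᴺ ≤ 6.947e-05, so N ≥ 4.16.
N = 4 would give 2.45 m (too coarse); N = 5 gives 0.245 m ≤ 1.7 m.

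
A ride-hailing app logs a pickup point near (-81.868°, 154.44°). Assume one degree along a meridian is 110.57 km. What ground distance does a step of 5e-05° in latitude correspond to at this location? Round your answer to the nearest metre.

6 metres

Along a meridian 5e-05° is 5e-05 × 110570 = 5.5285 m.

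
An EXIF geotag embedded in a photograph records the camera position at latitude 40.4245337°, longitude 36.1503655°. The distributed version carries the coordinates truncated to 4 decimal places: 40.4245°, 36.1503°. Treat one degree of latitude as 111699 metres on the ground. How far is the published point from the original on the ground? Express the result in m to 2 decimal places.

The latitude changed by +0.0000337° and the longitude by +0.0000655°.
North–south shift: 0.0000337 × 111699 = 3.76426 m.
East–west at this latitude: 0.0000655° × 111699 × cos 40.4245° ≈ 0.0000655 × 85032.1 = 5.5696 m.
Hypotenuse of the two orthogonal shifts: √(3.76426² + 5.5696²) = 6.72236 m.

6.72 m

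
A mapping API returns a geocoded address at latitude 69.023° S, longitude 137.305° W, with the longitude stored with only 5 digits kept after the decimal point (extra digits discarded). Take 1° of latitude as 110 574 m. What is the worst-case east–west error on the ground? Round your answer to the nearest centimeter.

Truncating at 5 decimal places can drop up to a full unit in the last place, so the longitude may be off by as much as 1e-05°.
Parallels shrink by cos φ, so at 69.023° a degree of longitude is 110574 × 0.3580 ≈ 39584.7 m.
Maximum E–W displacement: 1e-05 × 39584.7 = 0.395847 m.
That is 0.395847 m = 39.585 cm.

40 centimeters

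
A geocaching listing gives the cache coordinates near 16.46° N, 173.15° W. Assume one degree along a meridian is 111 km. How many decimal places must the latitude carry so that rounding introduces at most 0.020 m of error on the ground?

7 decimal places

One degree of latitude covers 111000 m.
N decimal places → at most half a unit in the last place, 0.5 × 10⁻ᴺ° = 111000/2 × 10⁻ᴺ m.
Need 0.5 × 111000 × 10⁻ᴺ ≤ 0.020 → 10⁻ᴺ ≤ 3.604e-07, so N ≥ 6.44.
At 6 places the error can reach 0.0555 m, but 7 places keeps it to 0.00555 m.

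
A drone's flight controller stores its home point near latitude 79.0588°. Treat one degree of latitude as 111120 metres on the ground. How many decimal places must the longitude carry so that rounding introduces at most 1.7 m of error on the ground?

At 79.0588° one degree of longitude covers 111120 × cos 79.0588° ≈ 111120 × 0.1898 ≈ 21090.7 m.
With N decimal places the half-ulp bound is 0.5·10⁻ᴺ°, or 0.5·10⁻ᴺ × 21090.7 m on the ground.
Need 0.5 × 21090.7 × 10⁻ᴺ ≤ 1.7 → 10⁻ᴺ ≤ 1.612e-04, so N ≥ 3.79.
N = 3 would give 10.5 m (too coarse); N = 4 gives 1.05 m ≤ 1.7 m.

4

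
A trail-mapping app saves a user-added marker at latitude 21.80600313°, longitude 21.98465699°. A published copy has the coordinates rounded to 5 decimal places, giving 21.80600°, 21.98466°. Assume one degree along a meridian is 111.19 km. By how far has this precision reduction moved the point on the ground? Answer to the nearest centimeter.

The latitude changed by +0.00000313° and the longitude by -0.00000301°.
North–south shift: 0.00000313 × 111190 = 0.348025 m.
East–west at this latitude: -0.00000301° × 111190 × cos 21.806° ≈ -0.00000301 × 103234 = -0.310734 m.
Hypotenuse of the two orthogonal shifts: √(0.348025² + 0.310734²) = 0.466559 m.
That is 0.466559 m = 46.656 cm.

47 centimeters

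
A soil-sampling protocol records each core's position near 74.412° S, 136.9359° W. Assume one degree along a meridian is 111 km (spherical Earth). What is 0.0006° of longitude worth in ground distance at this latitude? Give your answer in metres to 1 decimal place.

One degree of longitude here spans 111000 × cos 74.412° = 111000 × 0.2687 ≈ 29827.7 m; 0.0006° of that is 17.8966 m.

17.9 metres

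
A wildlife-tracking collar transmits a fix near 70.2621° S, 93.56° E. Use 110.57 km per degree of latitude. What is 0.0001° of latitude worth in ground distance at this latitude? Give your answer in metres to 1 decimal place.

11.1 metres

Along a meridian 0.0001° is 0.0001 × 110570 = 11.057 m.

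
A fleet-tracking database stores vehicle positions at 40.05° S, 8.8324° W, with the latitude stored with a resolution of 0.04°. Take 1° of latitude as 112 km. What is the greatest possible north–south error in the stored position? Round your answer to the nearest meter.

With a 0.04° grid the true value lies within half a step, ±0.04°/2 = ±0.02°, of the stored one.
So the N–S error is at most 0.02 × 112000 = 2240 m.

2240 meters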